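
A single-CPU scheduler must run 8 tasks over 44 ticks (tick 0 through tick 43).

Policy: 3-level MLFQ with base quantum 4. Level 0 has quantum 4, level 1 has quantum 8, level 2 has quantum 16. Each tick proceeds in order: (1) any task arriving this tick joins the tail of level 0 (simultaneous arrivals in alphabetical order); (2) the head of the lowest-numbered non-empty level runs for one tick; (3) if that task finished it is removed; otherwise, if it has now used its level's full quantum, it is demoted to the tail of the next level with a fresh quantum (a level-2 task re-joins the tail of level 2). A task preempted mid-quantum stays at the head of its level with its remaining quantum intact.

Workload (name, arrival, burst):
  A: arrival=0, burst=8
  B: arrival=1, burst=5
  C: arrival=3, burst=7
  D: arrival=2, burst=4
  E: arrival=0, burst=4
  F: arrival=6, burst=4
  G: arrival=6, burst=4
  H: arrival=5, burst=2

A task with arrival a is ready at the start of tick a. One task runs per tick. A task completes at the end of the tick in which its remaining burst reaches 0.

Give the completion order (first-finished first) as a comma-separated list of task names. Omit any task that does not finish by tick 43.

t=0: L0/L1/L2 = AE/-/- → run A
t=1: L0/L1/L2 = AEB/-/- → run A
t=2: L0/L1/L2 = AEBD/-/- → run A
t=3: L0/L1/L2 = AEBDC/-/- → run A
t=4: L0/L1/L2 = EBDC/A/- → run E
t=5: L0/L1/L2 = EBDCH/A/- → run E
t=6: L0/L1/L2 = EBDCHFG/A/- → run E
t=7: L0/L1/L2 = EBDCHFG/A/- → run E
t=8: L0/L1/L2 = BDCHFG/A/- → run B
t=9: L0/L1/L2 = BDCHFG/A/- → run B
t=10: L0/L1/L2 = BDCHFG/A/- → run B
t=11: L0/L1/L2 = BDCHFG/A/- → run B
t=12: L0/L1/L2 = DCHFG/AB/- → run D
t=13: L0/L1/L2 = DCHFG/AB/- → run D
t=14: L0/L1/L2 = DCHFG/AB/- → run D
t=15: L0/L1/L2 = DCHFG/AB/- → run D
t=16: L0/L1/L2 = CHFG/AB/- → run C
t=17: L0/L1/L2 = CHFG/AB/- → run C
t=18: L0/L1/L2 = CHFG/AB/- → run C
t=19: L0/L1/L2 = CHFG/AB/- → run C
t=20: L0/L1/L2 = HFG/ABC/- → run H
t=21: L0/L1/L2 = HFG/ABC/- → run H
t=22: L0/L1/L2 = FG/ABC/- → run F
t=23: L0/L1/L2 = FG/ABC/- → run F
t=24: L0/L1/L2 = FG/ABC/- → run F
t=25: L0/L1/L2 = FG/ABC/- → run F
t=26: L0/L1/L2 = G/ABC/- → run G
t=27: L0/L1/L2 = G/ABC/- → run G
t=28: L0/L1/L2 = G/ABC/- → run G
t=29: L0/L1/L2 = G/ABC/- → run G
t=30: L0/L1/L2 = -/ABC/- → run A
t=31: L0/L1/L2 = -/ABC/- → run A
t=32: L0/L1/L2 = -/ABC/- → run A
t=33: L0/L1/L2 = -/ABC/- → run A
t=34: L0/L1/L2 = -/BC/- → run B
t=35: L0/L1/L2 = -/C/- → run C
t=36: L0/L1/L2 = -/C/- → run C
t=37: L0/L1/L2 = -/C/- → run C
t=38: (idle)
t=39: (idle)
t=40: (idle)
t=41: (idle)
t=42: (idle)
t=43: (idle)

completion order = E, D, H, F, G, A, B, C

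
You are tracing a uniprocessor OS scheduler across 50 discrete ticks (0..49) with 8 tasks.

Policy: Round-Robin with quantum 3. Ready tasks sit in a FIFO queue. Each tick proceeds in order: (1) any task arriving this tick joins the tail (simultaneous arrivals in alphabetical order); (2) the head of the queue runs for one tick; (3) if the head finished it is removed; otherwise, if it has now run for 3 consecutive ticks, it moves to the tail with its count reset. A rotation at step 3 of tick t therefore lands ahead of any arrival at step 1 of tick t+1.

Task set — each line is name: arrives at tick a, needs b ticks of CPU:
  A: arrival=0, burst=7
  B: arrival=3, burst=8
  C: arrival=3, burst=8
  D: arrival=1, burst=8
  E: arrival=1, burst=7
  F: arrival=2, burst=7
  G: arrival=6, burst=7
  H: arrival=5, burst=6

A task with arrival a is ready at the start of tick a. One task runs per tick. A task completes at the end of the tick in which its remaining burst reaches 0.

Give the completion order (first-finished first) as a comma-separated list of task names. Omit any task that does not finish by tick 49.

completion order = A, H, D

t=0: queue=[A] q_used=0 → run A
t=1: queue=[A,D,E] q_used=1 → run A
t=2: queue=[A,D,E,F] q_used=2 → run A
t=3: queue=[D,E,F,A,B,C] q_used=0 → run D
t=4: queue=[D,E,F,A,B,C] q_used=1 → run D
t=5: queue=[D,E,F,A,B,C,H] q_used=2 → run D
t=6: queue=[E,F,A,B,C,H,D,G] q_used=0 → run E
t=7: queue=[E,F,A,B,C,H,D,G] q_used=1 → run E
t=8: queue=[E,F,A,B,C,H,D,G] q_used=2 → run E
t=9: queue=[F,A,B,C,H,D,G,E] q_used=0 → run F
t=10: queue=[F,A,B,C,H,D,G,E] q_used=1 → run F
t=11: queue=[F,A,B,C,H,D,G,E] q_used=2 → run F
t=12: queue=[A,B,C,H,D,G,E,F] q_used=0 → run A
t=13: queue=[A,B,C,H,D,G,E,F] q_used=1 → run A
t=14: queue=[A,B,C,H,D,G,E,F] q_used=2 → run A
t=15: queue=[B,C,H,D,G,E,F,A] q_used=0 → run B
t=16: queue=[B,C,H,D,G,E,F,A] q_used=1 → run B
t=17: queue=[B,C,H,D,G,E,F,A] q_used=2 → run B
t=18: queue=[C,H,D,G,E,F,A,B] q_used=0 → run C
t=19: queue=[C,H,D,G,E,F,A,B] q_used=1 → run C
t=20: queue=[C,H,D,G,E,F,A,B] q_used=2 → run C
t=21: queue=[H,D,G,E,F,A,B,C] q_used=0 → run H
t=22: queue=[H,D,G,E,F,A,B,C] q_used=1 → run H
t=23: queue=[H,D,G,E,F,A,B,C] q_used=2 → run H
t=24: queue=[D,G,E,F,A,B,C,H] q_used=0 → run D
t=25: queue=[D,G,E,F,A,B,C,H] q_used=1 → run D
t=26: queue=[D,G,E,F,A,B,C,H] q_used=2 → run D
t=27: queue=[G,E,F,A,B,C,H,D] q_used=0 → run G
t=28: queue=[G,E,F,A,B,C,H,D] q_used=1 → run G
t=29: queue=[G,E,F,A,B,C,H,D] q_used=2 → run G
t=30: queue=[E,F,A,B,C,H,D,G] q_used=0 → run E
t=31: queue=[E,F,A,B,C,H,D,G] q_used=1 → run E
t=32: queue=[E,F,A,B,C,H,D,G] q_used=2 → run E
t=33: queue=[F,A,B,C,H,D,G,E] q_used=0 → run F
t=34: queue=[F,A,B,C,H,D,G,E] q_used=1 → run F
t=35: queue=[F,A,B,C,H,D,G,E] q_used=2 → run F
t=36: queue=[A,B,C,H,D,G,E,F] q_used=0 → run A
t=37: queue=[B,C,H,D,G,E,F] q_used=0 → run B
t=38: queue=[B,C,H,D,G,E,F] q_used=1 → run B
t=39: queue=[B,C,H,D,G,E,F] q_used=2 → run B
t=40: queue=[C,H,D,G,E,F,B] q_used=0 → run C
t=41: queue=[C,H,D,G,E,F,B] q_used=1 → run C
t=42: queue=[C,H,D,G,E,F,B] q_used=2 → run C
t=43: queue=[H,D,G,E,F,B,C] q_used=0 → run H
t=44: queue=[H,D,G,E,F,B,C] q_used=1 → run H
t=45: queue=[H,D,G,E,F,B,C] q_used=2 → run H
t=46: queue=[D,G,E,F,B,C] q_used=0 → run D
t=47: queue=[D,G,E,F,B,C] q_used=1 → run D
t=48: queue=[G,E,F,B,C] q_used=0 → run G
t=49: queue=[G,E,F,B,C] q_used=1 → run G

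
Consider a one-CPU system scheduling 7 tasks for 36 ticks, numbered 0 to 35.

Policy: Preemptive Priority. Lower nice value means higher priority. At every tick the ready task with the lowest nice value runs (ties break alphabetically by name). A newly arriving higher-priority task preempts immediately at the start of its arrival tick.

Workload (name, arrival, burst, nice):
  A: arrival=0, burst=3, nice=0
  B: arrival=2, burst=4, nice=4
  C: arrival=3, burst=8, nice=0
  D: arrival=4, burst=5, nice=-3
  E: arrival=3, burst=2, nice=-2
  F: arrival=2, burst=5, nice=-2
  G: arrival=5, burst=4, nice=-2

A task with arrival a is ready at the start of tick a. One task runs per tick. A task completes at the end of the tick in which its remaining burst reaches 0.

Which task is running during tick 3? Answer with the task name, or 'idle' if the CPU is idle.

running at tick 3 = E

t=0: ready={A} → run A
t=1: ready={A} → run A
t=2: ready={A,B,F} → run F
t=3: ready={A,B,C,E,F} → run E
t=4: ready={A,B,C,D,E,F} → run D
t=5: ready={A,B,C,D,E,F,G} → run D
t=6: ready={A,B,C,D,E,F,G} → run D
t=7: ready={A,B,C,D,E,F,G} → run D
t=8: ready={A,B,C,D,E,F,G} → run D
t=9: ready={A,B,C,E,F,G} → run E
t=10: ready={A,B,C,F,G} → run F
t=11: ready={A,B,C,F,G} → run F
t=12: ready={A,B,C,F,G} → run F
t=13: ready={A,B,C,F,G} → run F
t=14: ready={A,B,C,G} → run G
t=15: ready={A,B,C,G} → run G
t=16: ready={A,B,C,G} → run G
t=17: ready={A,B,C,G} → run G
t=18: ready={A,B,C} → run A
t=19: ready={B,C} → run C
t=20: ready={B,C} → run C
t=21: ready={B,C} → run C
t=22: ready={B,C} → run C
t=23: ready={B,C} → run C
t=24: ready={B,C} → run C
t=25: ready={B,C} → run C
t=26: ready={B,C} → run C
t=27: ready={B} → run B
t=28: ready={B} → run B
t=29: ready={B} → run B
t=30: ready={B} → run B
t=31: (idle)
t=32: (idle)
t=33: (idle)
t=34: (idle)
t=35: (idle)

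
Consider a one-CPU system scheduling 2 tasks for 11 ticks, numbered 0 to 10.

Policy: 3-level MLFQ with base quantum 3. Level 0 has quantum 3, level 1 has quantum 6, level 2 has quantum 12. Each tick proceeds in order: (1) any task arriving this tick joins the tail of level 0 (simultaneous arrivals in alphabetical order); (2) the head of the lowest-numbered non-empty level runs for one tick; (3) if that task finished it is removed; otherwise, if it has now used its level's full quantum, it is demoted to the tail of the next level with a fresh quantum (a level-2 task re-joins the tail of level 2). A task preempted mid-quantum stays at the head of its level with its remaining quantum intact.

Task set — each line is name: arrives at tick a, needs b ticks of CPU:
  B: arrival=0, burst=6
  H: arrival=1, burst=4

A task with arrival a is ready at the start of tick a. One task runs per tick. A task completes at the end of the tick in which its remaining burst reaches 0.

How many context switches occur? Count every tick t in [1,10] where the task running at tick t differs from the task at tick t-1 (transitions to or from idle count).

context switches = 4

t=0: L0/L1/L2 = B/-/- → run B
t=1: L0/L1/L2 = BH/-/- → run B
t=2: L0/L1/L2 = BH/-/- → run B
t=3: L0/L1/L2 = H/B/- → run H
t=4: L0/L1/L2 = H/B/- → run H
t=5: L0/L1/L2 = H/B/- → run H
t=6: L0/L1/L2 = -/BH/- → run B
t=7: L0/L1/L2 = -/BH/- → run B
t=8: L0/L1/L2 = -/BH/- → run B
t=9: L0/L1/L2 = -/H/- → run H
t=10: (idle)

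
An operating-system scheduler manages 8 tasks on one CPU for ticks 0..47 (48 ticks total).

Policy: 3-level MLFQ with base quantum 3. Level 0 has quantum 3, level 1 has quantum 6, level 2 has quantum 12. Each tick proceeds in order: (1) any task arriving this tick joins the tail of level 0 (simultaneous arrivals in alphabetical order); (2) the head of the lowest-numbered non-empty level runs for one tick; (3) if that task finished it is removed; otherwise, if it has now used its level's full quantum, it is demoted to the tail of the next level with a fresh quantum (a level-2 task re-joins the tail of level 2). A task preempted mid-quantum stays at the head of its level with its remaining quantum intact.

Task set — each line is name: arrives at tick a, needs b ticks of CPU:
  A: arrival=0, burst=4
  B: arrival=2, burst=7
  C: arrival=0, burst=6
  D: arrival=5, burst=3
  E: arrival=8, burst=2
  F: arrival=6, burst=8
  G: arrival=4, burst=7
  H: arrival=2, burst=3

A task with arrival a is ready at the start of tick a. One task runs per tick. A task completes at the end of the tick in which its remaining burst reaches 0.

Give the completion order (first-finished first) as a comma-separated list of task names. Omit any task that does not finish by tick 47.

completion order = H, D, E, A, C, B, G, F

t=0: L0/L1/L2 = AC/-/- → run A
t=1: L0/L1/L2 = AC/-/- → run A
t=2: L0/L1/L2 = ACBH/-/- → run A
t=3: L0/L1/L2 = CBH/A/- → run C
t=4: L0/L1/L2 = CBHG/A/- → run C
t=5: L0/L1/L2 = CBHGD/A/- → run C
t=6: L0/L1/L2 = BHGDF/AC/- → run B
t=7: L0/L1/L2 = BHGDF/AC/- → run B
t=8: L0/L1/L2 = BHGDFE/AC/- → run B
t=9: L0/L1/L2 = HGDFE/ACB/- → run H
t=10: L0/L1/L2 = HGDFE/ACB/- → run H
t=11: L0/L1/L2 = HGDFE/ACB/- → run H
t=12: L0/L1/L2 = GDFE/ACB/- → run G
t=13: L0/L1/L2 = GDFE/ACB/- → run G
t=14: L0/L1/L2 = GDFE/ACB/- → run G
t=15: L0/L1/L2 = DFE/ACBG/- → run D
t=16: L0/L1/L2 = DFE/ACBG/- → run D
t=17: L0/L1/L2 = DFE/ACBG/- → run D
t=18: L0/L1/L2 = FE/ACBG/- → run F
t=19: L0/L1/L2 = FE/ACBG/- → run F
t=20: L0/L1/L2 = FE/ACBG/- → run F
t=21: L0/L1/L2 = E/ACBGF/- → run E
t=22: L0/L1/L2 = E/ACBGF/- → run E
t=23: L0/L1/L2 = -/ACBGF/- → run A
t=24: L0/L1/L2 = -/CBGF/- → run C
t=25: L0/L1/L2 = -/CBGF/- → run C
t=26: L0/L1/L2 = -/CBGF/- → run C
t=27: L0/L1/L2 = -/BGF/- → run B
t=28: L0/L1/L2 = -/BGF/- → run B
t=29: L0/L1/L2 = -/BGF/- → run B
t=30: L0/L1/L2 = -/BGF/- → run B
t=31: L0/L1/L2 = -/GF/- → run G
t=32: L0/L1/L2 = -/GF/- → run G
t=33: L0/L1/L2 = -/GF/- → run G
t=34: L0/L1/L2 = -/GF/- → run G
t=35: L0/L1/L2 = -/F/- → run F
t=36: L0/L1/L2 = -/F/- → run F
t=37: L0/L1/L2 = -/F/- → run F
t=38: L0/L1/L2 = -/F/- → run F
t=39: L0/L1/L2 = -/F/- → run F
t=40: (idle)
t=41: (idle)
t=42: (idle)
t=43: (idle)
t=44: (idle)
t=45: (idle)
t=46: (idle)
t=47: (idle)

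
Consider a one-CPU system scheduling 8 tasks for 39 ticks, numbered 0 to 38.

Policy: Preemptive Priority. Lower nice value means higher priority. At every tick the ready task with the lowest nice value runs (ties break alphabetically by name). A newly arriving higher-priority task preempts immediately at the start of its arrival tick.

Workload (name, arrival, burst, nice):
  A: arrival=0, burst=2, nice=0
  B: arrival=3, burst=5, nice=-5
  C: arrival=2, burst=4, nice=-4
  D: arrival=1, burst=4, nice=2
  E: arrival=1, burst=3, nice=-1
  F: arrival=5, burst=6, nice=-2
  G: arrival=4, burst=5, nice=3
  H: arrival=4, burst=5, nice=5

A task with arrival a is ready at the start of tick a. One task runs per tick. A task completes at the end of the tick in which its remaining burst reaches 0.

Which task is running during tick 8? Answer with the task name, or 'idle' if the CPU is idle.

t=0: ready={A} → run A
t=1: ready={A,D,E} → run E
t=2: ready={A,C,D,E} → run C
t=3: ready={A,B,C,D,E} → run B
t=4: ready={A,B,C,D,E,G,H} → run B
t=5: ready={A,B,C,D,E,F,G,H} → run B
t=6: ready={A,B,C,D,E,F,G,H} → run B
t=7: ready={A,B,C,D,E,F,G,H} → run B
t=8: ready={A,C,D,E,F,G,H} → run C
t=9: ready={A,C,D,E,F,G,H} → run C
t=10: ready={A,C,D,E,F,G,H} → run C
t=11: ready={A,D,E,F,G,H} → run F
t=12: ready={A,D,E,F,G,H} → run F
t=13: ready={A,D,E,F,G,H} → run F
t=14: ready={A,D,E,F,G,H} → run F
t=15: ready={A,D,E,F,G,H} → run F
t=16: ready={A,D,E,F,G,H} → run F
t=17: ready={A,D,E,G,H} → run E
t=18: ready={A,D,E,G,H} → run E
t=19: ready={A,D,G,H} → run A
t=20: ready={D,G,H} → run D
t=21: ready={D,G,H} → run D
t=22: ready={D,G,H} → run D
t=23: ready={D,G,H} → run D
t=24: ready={G,H} → run G
t=25: ready={G,H} → run G
t=26: ready={G,H} → run G
t=27: ready={G,H} → run G
t=28: ready={G,H} → run G
t=29: ready={H} → run H
t=30: ready={H} → run H
t=31: ready={H} → run H
t=32: ready={H} → run H
t=33: ready={H} → run H
t=34: (idle)
t=35: (idle)
t=36: (idle)
t=37: (idle)
t=38: (idle)

running at tick 8 = C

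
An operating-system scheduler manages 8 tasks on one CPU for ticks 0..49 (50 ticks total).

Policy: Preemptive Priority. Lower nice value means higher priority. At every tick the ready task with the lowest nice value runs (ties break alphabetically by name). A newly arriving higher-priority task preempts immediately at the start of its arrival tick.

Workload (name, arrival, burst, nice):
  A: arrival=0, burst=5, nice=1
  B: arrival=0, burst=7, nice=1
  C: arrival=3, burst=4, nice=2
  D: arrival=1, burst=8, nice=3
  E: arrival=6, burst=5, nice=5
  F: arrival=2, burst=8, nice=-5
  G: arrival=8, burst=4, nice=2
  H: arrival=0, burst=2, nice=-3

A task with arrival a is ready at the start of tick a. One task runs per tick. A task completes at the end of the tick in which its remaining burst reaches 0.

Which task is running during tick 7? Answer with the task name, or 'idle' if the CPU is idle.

running at tick 7 = F

t=0: ready={A,B,H} → run H
t=1: ready={A,B,D,H} → run H
t=2: ready={A,B,D,F} → run F
t=3: ready={A,B,C,D,F} → run F
t=4: ready={A,B,C,D,F} → run F
t=5: ready={A,B,C,D,F} → run F
t=6: ready={A,B,C,D,E,F} → run F
t=7: ready={A,B,C,D,E,F} → run F
t=8: ready={A,B,C,D,E,F,G} → run F
t=9: ready={A,B,C,D,E,F,G} → run F
t=10: ready={A,B,C,D,E,G} → run A
t=11: ready={A,B,C,D,E,G} → run A
t=12: ready={A,B,C,D,E,G} → run A
t=13: ready={A,B,C,D,E,G} → run A
t=14: ready={A,B,C,D,E,G} → run A
t=15: ready={B,C,D,E,G} → run B
t=16: ready={B,C,D,E,G} → run B
t=17: ready={B,C,D,E,G} → run B
t=18: ready={B,C,D,E,G} → run B
t=19: ready={B,C,D,E,G} → run B
t=20: ready={B,C,D,E,G} → run B
t=21: ready={B,C,D,E,G} → run B
t=22: ready={C,D,E,G} → run C
t=23: ready={C,D,E,G} → run C
t=24: ready={C,D,E,G} → run C
t=25: ready={C,D,E,G} → run C
t=26: ready={D,E,G} → run G
t=27: ready={D,E,G} → run G
t=28: ready={D,E,G} → run G
t=29: ready={D,E,G} → run G
t=30: ready={D,E} → run D
t=31: ready={D,E} → run D
t=32: ready={D,E} → run D
t=33: ready={D,E} → run D
t=34: ready={D,E} → run D
t=35: ready={D,E} → run D
t=36: ready={D,E} → run D
t=37: ready={D,E} → run D
t=38: ready={E} → run E
t=39: ready={E} → run E
t=40: ready={E} → run E
t=41: ready={E} → run E
t=42: ready={E} → run E
t=43: (idle)
t=44: (idle)
t=45: (idle)
t=46: (idle)
t=47: (idle)
t=48: (idle)
t=49: (idle)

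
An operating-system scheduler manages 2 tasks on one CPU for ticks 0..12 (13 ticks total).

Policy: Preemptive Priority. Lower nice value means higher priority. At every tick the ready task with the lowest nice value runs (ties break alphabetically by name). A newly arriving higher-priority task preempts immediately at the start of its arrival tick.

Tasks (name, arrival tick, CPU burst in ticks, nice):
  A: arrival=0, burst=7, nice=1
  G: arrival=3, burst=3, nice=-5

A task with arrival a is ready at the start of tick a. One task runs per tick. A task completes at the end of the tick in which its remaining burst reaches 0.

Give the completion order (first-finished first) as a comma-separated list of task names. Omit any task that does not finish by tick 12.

t=0: ready={A} → run A
t=1: ready={A} → run A
t=2: ready={A} → run A
t=3: ready={A,G} → run G
t=4: ready={A,G} → run G
t=5: ready={A,G} → run G
t=6: ready={A} → run A
t=7: ready={A} → run A
t=8: ready={A} → run A
t=9: ready={A} → run A
t=10: (idle)
t=11: (idle)
t=12: (idle)

completion order = G, A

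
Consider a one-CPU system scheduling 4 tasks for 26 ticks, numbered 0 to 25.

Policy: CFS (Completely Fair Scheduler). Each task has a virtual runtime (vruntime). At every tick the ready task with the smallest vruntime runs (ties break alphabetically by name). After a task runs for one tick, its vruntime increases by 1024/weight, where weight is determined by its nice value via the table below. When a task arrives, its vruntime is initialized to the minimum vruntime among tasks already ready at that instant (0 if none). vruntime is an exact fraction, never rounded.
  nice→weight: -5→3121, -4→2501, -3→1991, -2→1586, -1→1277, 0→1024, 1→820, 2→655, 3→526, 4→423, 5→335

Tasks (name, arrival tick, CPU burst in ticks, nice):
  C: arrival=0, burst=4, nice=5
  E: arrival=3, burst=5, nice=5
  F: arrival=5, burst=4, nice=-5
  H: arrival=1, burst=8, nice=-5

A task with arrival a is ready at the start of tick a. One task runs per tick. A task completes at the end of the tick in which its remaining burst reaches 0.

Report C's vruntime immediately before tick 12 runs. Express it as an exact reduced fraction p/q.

t=0: vr[C=0] → run C
t=1: vr[C=1024/335 H=1024/335] → run C
t=2: vr[C=2048/335 H=1024/335] → run H
t=3: vr[C=2048/335 E=3538944/1045535 H=3538944/1045535] → run E
t=4: vr[C=2048/335 E=6734848/1045535 H=3538944/1045535] → run H
t=5: vr[C=2048/335 E=6734848/1045535 F=3881984/1045535 H=3881984/1045535] → run F
t=6: vr[C=2048/335 E=6734848/1045535 F=4225024/1045535 H=3881984/1045535] → run H
t=7: vr[C=2048/335 E=6734848/1045535 F=4225024/1045535 H=4225024/1045535] → run F
t=8: vr[C=2048/335 E=6734848/1045535 F=4568064/1045535 H=4225024/1045535] → run H
t=9: vr[C=2048/335 E=6734848/1045535 F=4568064/1045535 H=4568064/1045535] → run F
t=10: vr[C=2048/335 E=6734848/1045535 F=4911104/1045535 H=4568064/1045535] → run H
t=11: vr[C=2048/335 E=6734848/1045535 F=4911104/1045535 H=4911104/1045535] → run F
t=12: vr[C=2048/335 E=6734848/1045535 H=4911104/1045535] → run H
t=13: vr[C=2048/335 E=6734848/1045535 H=5254144/1045535] → run H
t=14: vr[C=2048/335 E=6734848/1045535 H=5597184/1045535] → run H
t=15: vr[C=2048/335 E=6734848/1045535] → run C
t=16: vr[C=3072/335 E=6734848/1045535] → run E
t=17: vr[C=3072/335 E=9930752/1045535] → run C
t=18: vr[E=9930752/1045535] → run E
t=19: vr[E=13126656/1045535] → run E
t=20: vr[E=3264512/209107] → run E
t=21: (idle)
t=22: (idle)
t=23: (idle)
t=24: (idle)
t=25: (idle)

vruntime(C, start of tick 12) = 2048/335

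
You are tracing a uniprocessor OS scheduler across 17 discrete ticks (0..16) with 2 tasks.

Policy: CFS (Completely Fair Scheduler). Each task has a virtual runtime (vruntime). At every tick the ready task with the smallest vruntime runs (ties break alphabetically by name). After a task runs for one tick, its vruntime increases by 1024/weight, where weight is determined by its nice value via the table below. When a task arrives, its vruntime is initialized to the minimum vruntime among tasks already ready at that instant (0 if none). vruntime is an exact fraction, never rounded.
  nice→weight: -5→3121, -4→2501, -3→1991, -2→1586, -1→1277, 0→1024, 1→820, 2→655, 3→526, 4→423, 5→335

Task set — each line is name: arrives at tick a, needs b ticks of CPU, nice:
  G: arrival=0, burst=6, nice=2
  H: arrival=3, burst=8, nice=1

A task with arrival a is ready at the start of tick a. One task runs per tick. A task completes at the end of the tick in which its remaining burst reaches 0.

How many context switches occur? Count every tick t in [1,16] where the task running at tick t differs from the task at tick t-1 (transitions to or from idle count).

context switches = 6

t=0: vr[G=0] → run G
t=1: vr[G=1024/655] → run G
t=2: vr[G=2048/655] → run G
t=3: vr[G=3072/655 H=3072/655] → run G
t=4: vr[G=4096/655 H=3072/655] → run H
t=5: vr[G=4096/655 H=159488/26855] → run H
t=6: vr[G=4096/655 H=193024/26855] → run G
t=7: vr[G=1024/131 H=193024/26855] → run H
t=8: vr[G=1024/131 H=45312/5371] → run G
t=9: vr[H=45312/5371] → run H
t=10: vr[H=260096/26855] → run H
t=11: vr[H=293632/26855] → run H
t=12: vr[H=327168/26855] → run H
t=13: vr[H=360704/26855] → run H
t=14: (idle)
t=15: (idle)
t=16: (idle)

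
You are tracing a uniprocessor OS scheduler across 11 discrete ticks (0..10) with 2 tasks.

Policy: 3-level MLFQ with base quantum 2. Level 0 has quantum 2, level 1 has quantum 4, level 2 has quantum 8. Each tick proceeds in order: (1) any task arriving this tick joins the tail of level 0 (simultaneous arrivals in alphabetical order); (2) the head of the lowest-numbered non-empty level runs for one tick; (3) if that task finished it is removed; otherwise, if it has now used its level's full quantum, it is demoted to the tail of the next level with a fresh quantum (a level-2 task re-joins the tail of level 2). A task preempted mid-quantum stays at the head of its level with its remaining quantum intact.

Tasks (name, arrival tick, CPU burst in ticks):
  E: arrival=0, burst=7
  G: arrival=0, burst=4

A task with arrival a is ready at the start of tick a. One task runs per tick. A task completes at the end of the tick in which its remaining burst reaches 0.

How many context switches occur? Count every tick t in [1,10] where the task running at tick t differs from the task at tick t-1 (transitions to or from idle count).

context switches = 4

t=0: L0/L1/L2 = EG/-/- → run E
t=1: L0/L1/L2 = EG/-/- → run E
t=2: L0/L1/L2 = G/E/- → run G
t=3: L0/L1/L2 = G/E/- → run G
t=4: L0/L1/L2 = -/EG/- → run E
t=5: L0/L1/L2 = -/EG/- → run E
t=6: L0/L1/L2 = -/EG/- → run E
t=7: L0/L1/L2 = -/EG/- → run E
t=8: L0/L1/L2 = -/G/E → run G
t=9: L0/L1/L2 = -/G/E → run G
t=10: L0/L1/L2 = -/-/E → run E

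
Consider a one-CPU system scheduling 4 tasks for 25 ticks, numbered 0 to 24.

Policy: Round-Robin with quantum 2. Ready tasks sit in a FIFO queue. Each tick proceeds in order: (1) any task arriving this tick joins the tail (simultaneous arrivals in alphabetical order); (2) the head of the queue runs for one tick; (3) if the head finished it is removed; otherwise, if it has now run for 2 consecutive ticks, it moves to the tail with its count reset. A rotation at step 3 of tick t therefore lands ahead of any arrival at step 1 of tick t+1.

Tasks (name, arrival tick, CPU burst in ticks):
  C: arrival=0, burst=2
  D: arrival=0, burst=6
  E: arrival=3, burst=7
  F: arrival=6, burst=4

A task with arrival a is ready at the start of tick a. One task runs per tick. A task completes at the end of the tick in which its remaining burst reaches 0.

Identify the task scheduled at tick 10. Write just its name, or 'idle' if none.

t=0: queue=[C,D] q_used=0 → run C
t=1: queue=[C,D] q_used=1 → run C
t=2: queue=[D] q_used=0 → run D
t=3: queue=[D,E] q_used=1 → run D
t=4: queue=[E,D] q_used=0 → run E
t=5: queue=[E,D] q_used=1 → run E
t=6: queue=[D,E,F] q_used=0 → run D
t=7: queue=[D,E,F] q_used=1 → run D
t=8: queue=[E,F,D] q_used=0 → run E
t=9: queue=[E,F,D] q_used=1 → run E
t=10: queue=[F,D,E] q_used=0 → run F
t=11: queue=[F,D,E] q_used=1 → run F
t=12: queue=[D,E,F] q_used=0 → run D
t=13: queue=[D,E,F] q_used=1 → run D
t=14: queue=[E,F] q_used=0 → run E
t=15: queue=[E,F] q_used=1 → run E
t=16: queue=[F,E] q_used=0 → run F
t=17: queue=[F,E] q_used=1 → run F
t=18: queue=[E] q_used=0 → run E
t=19: (idle)
t=20: (idle)
t=21: (idle)
t=22: (idle)
t=23: (idle)
t=24: (idle)

running at tick 10 = F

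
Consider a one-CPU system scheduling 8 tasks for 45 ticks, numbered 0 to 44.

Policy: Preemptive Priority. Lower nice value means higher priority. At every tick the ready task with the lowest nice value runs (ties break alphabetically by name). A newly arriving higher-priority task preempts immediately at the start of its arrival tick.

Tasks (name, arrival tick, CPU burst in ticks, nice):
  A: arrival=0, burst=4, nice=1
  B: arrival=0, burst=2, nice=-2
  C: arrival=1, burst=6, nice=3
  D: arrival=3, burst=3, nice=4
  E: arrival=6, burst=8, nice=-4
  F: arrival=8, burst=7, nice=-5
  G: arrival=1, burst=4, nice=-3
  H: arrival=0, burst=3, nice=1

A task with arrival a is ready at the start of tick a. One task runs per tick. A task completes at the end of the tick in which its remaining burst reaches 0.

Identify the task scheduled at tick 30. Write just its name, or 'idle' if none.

t=0: ready={A,B,H} → run B
t=1: ready={A,B,C,G,H} → run G
t=2: ready={A,B,C,G,H} → run G
t=3: ready={A,B,C,D,G,H} → run G
t=4: ready={A,B,C,D,G,H} → run G
t=5: ready={A,B,C,D,H} → run B
t=6: ready={A,C,D,E,H} → run E
t=7: ready={A,C,D,E,H} → run E
t=8: ready={A,C,D,E,F,H} → run F
t=9: ready={A,C,D,E,F,H} → run F
t=10: ready={A,C,D,E,F,H} → run F
t=11: ready={A,C,D,E,F,H} → run F
t=12: ready={A,C,D,E,F,H} → run F
t=13: ready={A,C,D,E,F,H} → run F
t=14: ready={A,C,D,E,F,H} → run F
t=15: ready={A,C,D,E,H} → run E
t=16: ready={A,C,D,E,H} → run E
t=17: ready={A,C,D,E,H} → run E
t=18: ready={A,C,D,E,H} → run E
t=19: ready={A,C,D,E,H} → run E
t=20: ready={A,C,D,E,H} → run E
t=21: ready={A,C,D,H} → run A
t=22: ready={A,C,D,H} → run A
t=23: ready={A,C,D,H} → run A
t=24: ready={A,C,D,H} → run A
t=25: ready={C,D,H} → run H
t=26: ready={C,D,H} → run H
t=27: ready={C,D,H} → run H
t=28: ready={C,D} → run C
t=29: ready={C,D} → run C
t=30: ready={C,D} → run C
t=31: ready={C,D} → run C
t=32: ready={C,D} → run C
t=33: ready={C,D} → run C
t=34: ready={D} → run D
t=35: ready={D} → run D
t=36: ready={D} → run D
t=37: (idle)
t=38: (idle)
t=39: (idle)
t=40: (idle)
t=41: (idle)
t=42: (idle)
t=43: (idle)
t=44: (idle)

running at tick 30 = C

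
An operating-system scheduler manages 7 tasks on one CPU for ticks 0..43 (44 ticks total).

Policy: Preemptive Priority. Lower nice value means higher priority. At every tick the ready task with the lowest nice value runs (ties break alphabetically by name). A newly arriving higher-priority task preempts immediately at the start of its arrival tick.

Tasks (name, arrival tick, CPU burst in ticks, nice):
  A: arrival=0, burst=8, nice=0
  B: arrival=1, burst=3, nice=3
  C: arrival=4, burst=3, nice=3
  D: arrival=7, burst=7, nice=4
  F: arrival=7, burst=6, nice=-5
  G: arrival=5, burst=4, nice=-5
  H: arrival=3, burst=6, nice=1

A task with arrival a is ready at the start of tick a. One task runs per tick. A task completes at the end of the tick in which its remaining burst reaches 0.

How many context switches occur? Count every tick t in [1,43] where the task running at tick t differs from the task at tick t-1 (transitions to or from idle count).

t=0: ready={A} → run A
t=1: ready={A,B} → run A
t=2: ready={A,B} → run A
t=3: ready={A,B,H} → run A
t=4: ready={A,B,C,H} → run A
t=5: ready={A,B,C,G,H} → run G
t=6: ready={A,B,C,G,H} → run G
t=7: ready={A,B,C,D,F,G,H} → run F
t=8: ready={A,B,C,D,F,G,H} → run F
t=9: ready={A,B,C,D,F,G,H} → run F
t=10: ready={A,B,C,D,F,G,H} → run F
t=11: ready={A,B,C,D,F,G,H} → run F
t=12: ready={A,B,C,D,F,G,H} → run F
t=13: ready={A,B,C,D,G,H} → run G
t=14: ready={A,B,C,D,G,H} → run G
t=15: ready={A,B,C,D,H} → run A
t=16: ready={A,B,C,D,H} → run A
t=17: ready={A,B,C,D,H} → run A
t=18: ready={B,C,D,H} → run H
t=19: ready={B,C,D,H} → run H
t=20: ready={B,C,D,H} → run H
t=21: ready={B,C,D,H} → run H
t=22: ready={B,C,D,H} → run H
t=23: ready={B,C,D,H} → run H
t=24: ready={B,C,D} → run B
t=25: ready={B,C,D} → run B
t=26: ready={B,C,D} → run B
t=27: ready={C,D} → run C
t=28: ready={C,D} → run C
t=29: ready={C,D} → run C
t=30: ready={D} → run D
t=31: ready={D} → run D
t=32: ready={D} → run D
t=33: ready={D} → run D
t=34: ready={D} → run D
t=35: ready={D} → run D
t=36: ready={D} → run D
t=37: (idle)
t=38: (idle)
t=39: (idle)
t=40: (idle)
t=41: (idle)
t=42: (idle)
t=43: (idle)

context switches = 9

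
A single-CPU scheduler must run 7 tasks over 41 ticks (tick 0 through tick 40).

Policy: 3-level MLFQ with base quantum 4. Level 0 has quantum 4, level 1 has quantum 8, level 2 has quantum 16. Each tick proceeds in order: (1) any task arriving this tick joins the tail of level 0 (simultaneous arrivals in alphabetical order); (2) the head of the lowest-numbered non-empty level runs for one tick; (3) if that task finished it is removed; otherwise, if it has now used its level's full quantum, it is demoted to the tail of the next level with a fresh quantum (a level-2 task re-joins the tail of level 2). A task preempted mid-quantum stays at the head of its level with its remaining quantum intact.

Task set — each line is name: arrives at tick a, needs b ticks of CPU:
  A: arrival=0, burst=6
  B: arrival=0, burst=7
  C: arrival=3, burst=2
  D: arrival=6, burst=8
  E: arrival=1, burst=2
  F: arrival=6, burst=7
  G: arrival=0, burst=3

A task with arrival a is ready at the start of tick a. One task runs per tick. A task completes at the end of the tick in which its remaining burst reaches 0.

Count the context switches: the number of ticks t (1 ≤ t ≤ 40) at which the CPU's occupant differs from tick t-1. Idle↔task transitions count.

context switches = 11

t=0: L0/L1/L2 = ABG/-/- → run A
t=1: L0/L1/L2 = ABGE/-/- → run A
t=2: L0/L1/L2 = ABGE/-/- → run A
t=3: L0/L1/L2 = ABGEC/-/- → run A
t=4: L0/L1/L2 = BGEC/A/- → run B
t=5: L0/L1/L2 = BGEC/A/- → run B
t=6: L0/L1/L2 = BGECDF/A/- → run B
t=7: L0/L1/L2 = BGECDF/A/- → run B
t=8: L0/L1/L2 = GECDF/AB/- → run G
t=9: L0/L1/L2 = GECDF/AB/- → run G
t=10: L0/L1/L2 = GECDF/AB/- → run G
t=11: L0/L1/L2 = ECDF/AB/- → run E
t=12: L0/L1/L2 = ECDF/AB/- → run E
t=13: L0/L1/L2 = CDF/AB/- → run C
t=14: L0/L1/L2 = CDF/AB/- → run C
t=15: L0/L1/L2 = DF/AB/- → run D
t=16: L0/L1/L2 = DF/AB/- → run D
t=17: L0/L1/L2 = DF/AB/- → run D
t=18: L0/L1/L2 = DF/AB/- → run D
t=19: L0/L1/L2 = F/ABD/- → run F
t=20: L0/L1/L2 = F/ABD/- → run F
t=21: L0/L1/L2 = F/ABD/- → run F
t=22: L0/L1/L2 = F/ABD/- → run F
t=23: L0/L1/L2 = -/ABDF/- → run A
t=24: L0/L1/L2 = -/ABDF/- → run A
t=25: L0/L1/L2 = -/BDF/- → run B
t=26: L0/L1/L2 = -/BDF/- → run B
t=27: L0/L1/L2 = -/BDF/- → run B
t=28: L0/L1/L2 = -/DF/- → run D
t=29: L0/L1/L2 = -/DF/- → run D
t=30: L0/L1/L2 = -/DF/- → run D
t=31: L0/L1/L2 = -/DF/- → run D
t=32: L0/L1/L2 = -/F/- → run F
t=33: L0/L1/L2 = -/F/- → run F
t=34: L0/L1/L2 = -/F/- → run F
t=35: (idle)
t=36: (idle)
t=37: (idle)
t=38: (idle)
t=39: (idle)
t=40: (idle)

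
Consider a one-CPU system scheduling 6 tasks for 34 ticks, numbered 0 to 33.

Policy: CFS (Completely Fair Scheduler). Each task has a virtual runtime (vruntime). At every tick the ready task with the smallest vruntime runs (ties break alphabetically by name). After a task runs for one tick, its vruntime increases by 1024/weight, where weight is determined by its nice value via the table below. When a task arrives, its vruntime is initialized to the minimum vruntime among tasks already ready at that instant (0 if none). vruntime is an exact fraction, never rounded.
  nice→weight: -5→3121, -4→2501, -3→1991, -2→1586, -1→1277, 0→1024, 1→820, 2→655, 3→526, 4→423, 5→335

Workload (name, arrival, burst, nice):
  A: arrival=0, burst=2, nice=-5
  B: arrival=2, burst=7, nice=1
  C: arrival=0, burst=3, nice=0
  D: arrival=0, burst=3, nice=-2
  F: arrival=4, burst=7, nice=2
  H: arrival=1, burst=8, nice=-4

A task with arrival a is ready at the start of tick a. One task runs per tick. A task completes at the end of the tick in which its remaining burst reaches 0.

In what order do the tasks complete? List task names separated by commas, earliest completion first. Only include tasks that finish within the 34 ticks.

t=0: vr[A=0 C=0 D=0] → run A
t=1: vr[A=1024/3121 C=0 D=0 H=0] → run C
t=2: vr[A=1024/3121 B=0 C=1 D=0 H=0] → run B
t=3: vr[A=1024/3121 B=256/205 C=1 D=0 H=0] → run D
t=4: vr[A=1024/3121 B=256/205 C=1 D=512/793 F=0 H=0] → run F
t=5: vr[A=1024/3121 B=256/205 C=1 D=512/793 F=1024/655 H=0] → run H
t=6: vr[A=1024/3121 B=256/205 C=1 D=512/793 F=1024/655 H=1024/2501] → run A
t=7: vr[B=256/205 C=1 D=512/793 F=1024/655 H=1024/2501] → run H
t=8: vr[B=256/205 C=1 D=512/793 F=1024/655 H=2048/2501] → run D
t=9: vr[B=256/205 C=1 D=1024/793 F=1024/655 H=2048/2501] → run H
t=10: vr[B=256/205 C=1 D=1024/793 F=1024/655 H=3072/2501] → run C
t=11: vr[B=256/205 C=2 D=1024/793 F=1024/655 H=3072/2501] → run H
t=12: vr[B=256/205 C=2 D=1024/793 F=1024/655 H=4096/2501] → run B
t=13: vr[B=512/205 C=2 D=1024/793 F=1024/655 H=4096/2501] → run D
t=14: vr[B=512/205 C=2 F=1024/655 H=4096/2501] → run F
t=15: vr[B=512/205 C=2 F=2048/655 H=4096/2501] → run H
t=16: vr[B=512/205 C=2 F=2048/655 H=5120/2501] → run C
t=17: vr[B=512/205 F=2048/655 H=5120/2501] → run H
t=18: vr[B=512/205 F=2048/655 H=6144/2501] → run H
t=19: vr[B=512/205 F=2048/655 H=7168/2501] → run B
t=20: vr[B=768/205 F=2048/655 H=7168/2501] → run H
t=21: vr[B=768/205 F=2048/655] → run F
t=22: vr[B=768/205 F=3072/655] → run B
t=23: vr[B=1024/205 F=3072/655] → run F
t=24: vr[B=1024/205 F=4096/655] → run B
t=25: vr[B=256/41 F=4096/655] → run B
t=26: vr[B=1536/205 F=4096/655] → run F
t=27: vr[B=1536/205 F=1024/131] → run B
t=28: vr[F=1024/131] → run F
t=29: vr[F=6144/655] → run F
t=30: (idle)
t=31: (idle)
t=32: (idle)
t=33: (idle)

completion order = A, D, C, H, B, F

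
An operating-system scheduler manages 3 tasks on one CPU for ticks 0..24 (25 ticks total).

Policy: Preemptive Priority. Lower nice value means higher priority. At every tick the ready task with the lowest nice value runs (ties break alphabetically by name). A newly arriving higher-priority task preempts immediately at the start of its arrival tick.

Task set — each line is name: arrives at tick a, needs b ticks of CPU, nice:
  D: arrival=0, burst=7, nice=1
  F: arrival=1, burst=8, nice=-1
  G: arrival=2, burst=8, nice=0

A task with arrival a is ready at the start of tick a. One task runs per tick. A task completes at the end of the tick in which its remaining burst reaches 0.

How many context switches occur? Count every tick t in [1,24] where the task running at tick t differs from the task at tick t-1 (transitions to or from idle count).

context switches = 4

t=0: ready={D} → run D
t=1: ready={D,F} → run F
t=2: ready={D,F,G} → run F
t=3: ready={D,F,G} → run F
t=4: ready={D,F,G} → run F
t=5: ready={D,F,G} → run F
t=6: ready={D,F,G} → run F
t=7: ready={D,F,G} → run F
t=8: ready={D,F,G} → run F
t=9: ready={D,G} → run G
t=10: ready={D,G} → run G
t=11: ready={D,G} → run G
t=12: ready={D,G} → run G
t=13: ready={D,G} → run G
t=14: ready={D,G} → run G
t=15: ready={D,G} → run G
t=16: ready={D,G} → run G
t=17: ready={D} → run D
t=18: ready={D} → run D
t=19: ready={D} → run D
t=20: ready={D} → run D
t=21: ready={D} → run D
t=22: ready={D} → run D
t=23: (idle)
t=24: (idle)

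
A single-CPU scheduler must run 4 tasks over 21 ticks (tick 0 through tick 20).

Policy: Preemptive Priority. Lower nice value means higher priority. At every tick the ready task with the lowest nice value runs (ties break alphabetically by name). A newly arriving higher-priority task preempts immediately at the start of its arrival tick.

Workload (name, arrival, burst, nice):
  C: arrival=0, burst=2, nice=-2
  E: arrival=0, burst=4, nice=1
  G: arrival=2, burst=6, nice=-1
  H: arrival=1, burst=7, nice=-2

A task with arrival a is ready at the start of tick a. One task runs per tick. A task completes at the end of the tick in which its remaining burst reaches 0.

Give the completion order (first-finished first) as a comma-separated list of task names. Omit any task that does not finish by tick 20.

t=0: ready={C,E} → run C
t=1: ready={C,E,H} → run C
t=2: ready={E,G,H} → run H
t=3: ready={E,G,H} → run H
t=4: ready={E,G,H} → run H
t=5: ready={E,G,H} → run H
t=6: ready={E,G,H} → run H
t=7: ready={E,G,H} → run H
t=8: ready={E,G,H} → run H
t=9: ready={E,G} → run G
t=10: ready={E,G} → run G
t=11: ready={E,G} → run G
t=12: ready={E,G} → run G
t=13: ready={E,G} → run G
t=14: ready={E,G} → run G
t=15: ready={E} → run E
t=16: ready={E} → run E
t=17: ready={E} → run E
t=18: ready={E} → run E
t=19: (idle)
t=20: (idle)

completion order = C, H, G, E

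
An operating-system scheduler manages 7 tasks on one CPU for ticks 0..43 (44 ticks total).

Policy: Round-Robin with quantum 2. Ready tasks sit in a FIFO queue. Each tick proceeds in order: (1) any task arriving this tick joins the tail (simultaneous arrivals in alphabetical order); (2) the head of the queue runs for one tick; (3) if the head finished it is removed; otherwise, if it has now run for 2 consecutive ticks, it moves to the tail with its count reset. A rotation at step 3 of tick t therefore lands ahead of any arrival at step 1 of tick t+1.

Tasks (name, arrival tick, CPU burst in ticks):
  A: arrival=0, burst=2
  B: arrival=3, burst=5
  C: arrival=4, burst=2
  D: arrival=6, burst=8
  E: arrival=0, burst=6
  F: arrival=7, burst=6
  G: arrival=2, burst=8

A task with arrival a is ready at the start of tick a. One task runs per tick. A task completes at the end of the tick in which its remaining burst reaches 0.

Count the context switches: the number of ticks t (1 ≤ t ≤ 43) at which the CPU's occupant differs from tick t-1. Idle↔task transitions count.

t=0: queue=[A,E] q_used=0 → run A
t=1: queue=[A,E] q_used=1 → run A
t=2: queue=[E,G] q_used=0 → run E
t=3: queue=[E,G,B] q_used=1 → run E
t=4: queue=[G,B,E,C] q_used=0 → run G
t=5: queue=[G,B,E,C] q_used=1 → run G
t=6: queue=[B,E,C,G,D] q_used=0 → run B
t=7: queue=[B,E,C,G,D,F] q_used=1 → run B
t=8: queue=[E,C,G,D,F,B] q_used=0 → run E
t=9: queue=[E,C,G,D,F,B] q_used=1 → run E
t=10: queue=[C,G,D,F,B,E] q_used=0 → run C
t=11: queue=[C,G,D,F,B,E] q_used=1 → run C
t=12: queue=[G,D,F,B,E] q_used=0 → run G
t=13: queue=[G,D,F,B,E] q_used=1 → run G
t=14: queue=[D,F,B,E,G] q_used=0 → run D
t=15: queue=[D,F,B,E,G] q_used=1 → run D
t=16: queue=[F,B,E,G,D] q_used=0 → run F
t=17: queue=[F,B,E,G,D] q_used=1 → run F
t=18: queue=[B,E,G,D,F] q_used=0 → run B
t=19: queue=[B,E,G,D,F] q_used=1 → run B
t=20: queue=[E,G,D,F,B] q_used=0 → run E
t=21: queue=[E,G,D,F,B] q_used=1 → run E
t=22: queue=[G,D,F,B] q_used=0 → run G
t=23: queue=[G,D,F,B] q_used=1 → run G
t=24: queue=[D,F,B,G] q_used=0 → run D
t=25: queue=[D,F,B,G] q_used=1 → run D
t=26: queue=[F,B,G,D] q_used=0 → run F
t=27: queue=[F,B,G,D] q_used=1 → run F
t=28: queue=[B,G,D,F] q_used=0 → run B
t=29: queue=[G,D,F] q_used=0 → run G
t=30: queue=[G,D,F] q_used=1 → run G
t=31: queue=[D,F] q_used=0 → run D
t=32: queue=[D,F] q_used=1 → run D
t=33: queue=[F,D] q_used=0 → run F
t=34: queue=[F,D] q_used=1 → run F
t=35: queue=[D] q_used=0 → run D
t=36: queue=[D] q_used=1 → run D
t=37: (idle)
t=38: (idle)
t=39: (idle)
t=40: (idle)
t=41: (idle)
t=42: (idle)
t=43: (idle)

context switches = 19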